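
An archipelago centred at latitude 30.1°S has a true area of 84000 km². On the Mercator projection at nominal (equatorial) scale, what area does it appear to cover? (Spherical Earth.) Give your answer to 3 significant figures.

For Mercator, h = k = sec φ (a conformal cylindrical projection has a single point scale, 1/cos φ).
Areal scale = k² = sec²φ = 1/cos²(30.1°) = 1/0.8652² = 1.336.
Apparent area = 84000 × 1.336 ≈ 112000 km².

112000 km²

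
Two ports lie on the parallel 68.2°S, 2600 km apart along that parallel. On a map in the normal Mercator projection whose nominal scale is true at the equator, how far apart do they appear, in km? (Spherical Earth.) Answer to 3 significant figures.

For Mercator, h = k = sec φ (a conformal cylindrical projection has a single point scale, 1/cos φ).
Along the parallel, k = sec 68.2° = 1/0.3714 = 2.693.
Map distance = 2600 × 2.693 ≈ 7000 km.

7000 km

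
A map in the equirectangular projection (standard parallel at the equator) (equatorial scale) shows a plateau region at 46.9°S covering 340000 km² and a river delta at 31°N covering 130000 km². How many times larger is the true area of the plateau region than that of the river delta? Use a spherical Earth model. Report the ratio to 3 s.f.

On the plate carrée, areal scale = h·k = 1 × sec φ, so true area = apparent × cos φ.
True area of plateau region: 340000 × cos(46.9°) = 340000 × 0.6833 = 232300 km².
True area of river delta: 130000 × cos(31°) = 130000 × 0.8572 = 111400 km².
Ratio = 232300 / 111400 ≈ 2.08.

2.08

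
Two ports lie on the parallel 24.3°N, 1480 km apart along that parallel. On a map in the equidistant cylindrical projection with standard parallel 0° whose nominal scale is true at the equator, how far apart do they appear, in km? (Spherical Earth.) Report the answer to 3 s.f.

For the equirectangular projection with φ₀ = 0 (plate carrée), h = 1 along meridians and k = sec φ along parallels.
Along the parallel, k = sec 24.3° = 1/0.9114 = 1.097.
Map distance = 1480 × 1.097 ≈ 1620 km.

1620 km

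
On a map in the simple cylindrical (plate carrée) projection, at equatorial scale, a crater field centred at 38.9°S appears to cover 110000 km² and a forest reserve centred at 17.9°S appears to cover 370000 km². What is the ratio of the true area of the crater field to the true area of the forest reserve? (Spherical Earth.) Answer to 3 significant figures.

Plate carrée has h = 1 and k = sec φ, giving areal scale sec φ; true area = (apparent area) · cos φ.
True area of crater field: 110000 × cos(38.9°) = 110000 × 0.7782 = 85610 km².
True area of forest reserve: 370000 × cos(17.9°) = 370000 × 0.9516 = 352100 km².
Ratio = 85610 / 352100 ≈ 0.243.

0.243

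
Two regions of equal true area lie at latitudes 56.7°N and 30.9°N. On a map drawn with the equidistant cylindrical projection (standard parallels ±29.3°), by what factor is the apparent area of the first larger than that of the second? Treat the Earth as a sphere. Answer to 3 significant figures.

1.56

With standard parallel φ₀ = 29.3°, the equirectangular projection gives x = Rλ cos φ₀, y = Rφ, so h = 1 and k = cos 29.3° / cos φ.
Areal scale at 56.7°: h·k = 1.000 × 1.588 = 1.588.
Areal scale at 30.9°: h·k = 1.000 × 1.016 = 1.016.
Ratio = 1.588/1.016 ≈ 1.56.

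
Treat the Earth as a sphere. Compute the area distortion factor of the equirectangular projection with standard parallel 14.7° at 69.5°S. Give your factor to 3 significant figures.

2.76

With standard parallel φ₀ = 14.7°, the equirectangular projection gives x = Rλ cos φ₀, y = Rφ, so h = 1 and k = cos 14.7° / cos φ.
Areal scale = h·k = 1 × cos φ₀ / cos φ; at 69.5°, h = 1.000, k = 2.762, so h·k = 2.762.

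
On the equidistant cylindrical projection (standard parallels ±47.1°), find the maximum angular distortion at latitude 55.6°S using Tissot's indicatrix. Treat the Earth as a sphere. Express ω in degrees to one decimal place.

With standard parallel φ₀ = 47.1°, the equirectangular projection gives x = Rλ cos φ₀, y = Rφ, so h = 1 and k = cos 47.1° / cos φ.
At 55.6°: h = 1.000, k = 1.205; principal scales a = 1.205, b = 1.000.
sin(ω/2) = (a − b)/(a + b) = 0.2049/2.205 = 0.09292, so ω = 2 arcsin(0.09292) ≈ 10.7°.

10.7°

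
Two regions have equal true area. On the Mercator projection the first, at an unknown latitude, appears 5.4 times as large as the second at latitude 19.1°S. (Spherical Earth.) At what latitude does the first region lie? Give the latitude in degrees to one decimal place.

66.0°

Mercator areal scale is sec²φ, so apparent-area ratio = sec²φ₁ / sec²φ₂ = cos²φ₂ / cos²φ₁.
cos²φ₂ / cos²φ₁ = 5.4  ⇒  cos φ₁ = cos 19.1° / √5.4 = 0.9449/2.324 = 0.4066.
φ₁ = arccos(0.4066) ≈ 66.0°.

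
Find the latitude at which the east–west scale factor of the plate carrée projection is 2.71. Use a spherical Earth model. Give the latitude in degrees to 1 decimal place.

68.3°

Plate carrée: h = 1, k = sec φ along parallels.
sec φ = 2.71  ⇒  cos φ = 0.3690  ⇒  φ ≈ 68.3°.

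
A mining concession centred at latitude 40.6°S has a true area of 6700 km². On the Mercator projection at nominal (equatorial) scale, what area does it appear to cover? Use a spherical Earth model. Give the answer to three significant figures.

The Mercator projection is conformal; its linear scale factor is the same in every direction and equals sec φ = 1/cos φ.
Areal scale = k² = sec²φ = 1/cos²(40.6°) = 1/0.7593² = 1.735.
Apparent area = 6700 × 1.735 ≈ 11600 km².

11600 km²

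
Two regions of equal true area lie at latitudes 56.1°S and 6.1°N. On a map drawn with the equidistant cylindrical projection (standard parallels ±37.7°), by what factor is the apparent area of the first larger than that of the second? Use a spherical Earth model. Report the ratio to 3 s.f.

The equidistant cylindrical projection with φ₀ = 37.7° has h = 1 (meridians true) and k = cos φ₀ / cos φ along parallels.
Areal scale at 56.1°: h·k = 1.000 × 1.419 = 1.419.
Areal scale at 6.1°: h·k = 1.000 × 0.7957 = 0.7957.
Ratio = 1.419/0.7957 ≈ 1.78.

1.78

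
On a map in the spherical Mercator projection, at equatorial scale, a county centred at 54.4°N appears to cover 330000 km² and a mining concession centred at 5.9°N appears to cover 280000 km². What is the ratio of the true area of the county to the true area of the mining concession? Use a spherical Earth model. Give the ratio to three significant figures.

On Mercator the areal scale is sec²φ, so true area = apparent × cos²φ.
True area of county: 330000 × cos²(54.4°) = 330000 × 0.3389 = 111800 km².
True area of mining concession: 280000 × cos²(5.9°) = 280000 × 0.9894 = 277000 km².
Ratio = 111800 / 277000 ≈ 0.404.

0.404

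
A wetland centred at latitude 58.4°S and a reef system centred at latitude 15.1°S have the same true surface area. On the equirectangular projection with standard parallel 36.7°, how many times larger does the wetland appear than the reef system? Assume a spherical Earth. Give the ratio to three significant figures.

1.84

With standard parallel φ₀ = 36.7°, the equirectangular projection gives x = Rλ cos φ₀, y = Rφ, so h = 1 and k = cos 36.7° / cos φ.
Areal scale at 58.4°: h·k = 1.000 × 1.530 = 1.530.
Areal scale at 15.1°: h·k = 1.000 × 0.8304 = 0.8304.
Ratio = 1.530/0.8304 ≈ 1.84.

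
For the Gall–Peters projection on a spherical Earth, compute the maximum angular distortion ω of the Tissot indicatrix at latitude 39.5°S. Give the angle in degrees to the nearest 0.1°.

10.0°

The Gall–Peters projection is cylindrical equal-area with φ₀ = 45°. Cylindrical equal-area (φ₀ = 45°): h = cos φ / cos 45° along meridians, k = cos 45° / cos φ along parallels; h·k = 1.
At 39.5°: h = 1.091, k = 0.9164; principal scales a = 1.091, b = 0.9164.
sin(ω/2) = (a − b)/(a + b) = 0.1749/2.008 = 0.08710, so ω = 2 arcsin(0.08710) ≈ 10.0°.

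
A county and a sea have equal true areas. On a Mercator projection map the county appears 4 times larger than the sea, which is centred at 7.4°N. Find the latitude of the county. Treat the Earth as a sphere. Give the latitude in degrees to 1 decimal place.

On Mercator, (apparent₁)/(apparent₂) = sec²φ₁ / sec²φ₂ when true areas are equal.
cos²φ₂ / cos²φ₁ = 4  ⇒  cos φ₁ = cos 7.4° / √4 = 0.9917/2.000 = 0.4958.
φ₁ = arccos(0.4958) ≈ 60.3°.

60.3°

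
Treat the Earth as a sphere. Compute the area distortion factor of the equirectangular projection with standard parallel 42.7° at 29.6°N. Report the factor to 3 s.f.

In the equirectangular projection with standard parallel φ₀ = 42.7° (x = Rλ cos φ₀, y = Rφ), meridians are true-scale (h = 1) and the parallel scale is k = cos φ₀ / cos φ.
Areal scale = h·k = 1 × cos φ₀ / cos φ; at 29.6°, h = 1.000, k = 0.8452, so h·k = 0.8452.

0.845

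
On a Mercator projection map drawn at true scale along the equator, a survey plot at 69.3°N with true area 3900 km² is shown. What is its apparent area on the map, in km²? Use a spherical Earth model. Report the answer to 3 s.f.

Mercator is conformal, so the point scale is isotropic: h = k = sec φ = 1/cos φ.
Areal scale = k² = sec²φ = 1/cos²(69.3°) = 1/0.3535² = 8.004.
Apparent area = 3900 × 8.004 ≈ 31200 km².

31200 km²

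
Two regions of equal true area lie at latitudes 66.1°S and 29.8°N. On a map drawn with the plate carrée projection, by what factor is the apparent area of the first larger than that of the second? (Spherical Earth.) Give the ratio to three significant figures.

2.14

In the plate carrée (x = Rλ, y = Rφ), meridians are true-scale (h = 1) and parallels are stretched by k = sec φ.
Areal scale at 66.1°: h·k = 1.000 × 2.468 = 2.468.
Areal scale at 29.8°: h·k = 1.000 × 1.152 = 1.152.
Ratio = 2.468/1.152 ≈ 2.14.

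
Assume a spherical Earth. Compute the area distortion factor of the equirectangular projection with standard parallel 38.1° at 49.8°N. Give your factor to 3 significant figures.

1.22

In the equirectangular projection with standard parallel φ₀ = 38.1° (x = Rλ cos φ₀, y = Rφ), meridians are true-scale (h = 1) and the parallel scale is k = cos φ₀ / cos φ.
Areal scale = h·k = 1 × cos φ₀ / cos φ; at 49.8°, h = 1.000, k = 1.219, so h·k = 1.219.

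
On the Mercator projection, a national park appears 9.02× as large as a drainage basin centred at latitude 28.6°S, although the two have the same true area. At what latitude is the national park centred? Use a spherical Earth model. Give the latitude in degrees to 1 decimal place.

73.0°

For equal true areas on Mercator, apparent areas scale as sec²φ, so the ratio is cos²φ₂ / cos²φ₁.
cos²φ₂ / cos²φ₁ = 9.02  ⇒  cos φ₁ = cos 28.6° / √9.02 = 0.8780/3.003 = 0.2923.
φ₁ = arccos(0.2923) ≈ 73.0°.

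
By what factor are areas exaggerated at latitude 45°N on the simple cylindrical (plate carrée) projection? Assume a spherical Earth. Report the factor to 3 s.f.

1.41

For the equirectangular projection with φ₀ = 0 (plate carrée), h = 1 along meridians and k = sec φ along parallels.
Areal scale = h·k = 1 × sec φ; at 45°, h = 1.000, k = 1.414, so h·k = 1.414.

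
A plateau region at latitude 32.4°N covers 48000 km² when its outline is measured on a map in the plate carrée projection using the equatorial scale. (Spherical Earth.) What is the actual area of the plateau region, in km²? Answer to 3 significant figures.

40500 km²

In the plate carrée (x = Rλ, y = Rφ), meridians are true-scale (h = 1) and parallels are stretched by k = sec φ.
Areal scale = h·k = 1 × sec φ; at 32.4°, h = 1.000, k = 1.184, so h·k = 1.184.
True area = apparent / (areal scale) = 48000 / 1.184 ≈ 40500 km².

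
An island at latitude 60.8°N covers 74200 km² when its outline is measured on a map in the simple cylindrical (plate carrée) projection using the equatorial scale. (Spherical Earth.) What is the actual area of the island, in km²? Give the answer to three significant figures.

36200 km²

In the plate carrée (x = Rλ, y = Rφ), meridians are true-scale (h = 1) and parallels are stretched by k = sec φ.
Areal scale = h·k = 1 × sec φ; at 60.8°, h = 1.000, k = 2.050, so h·k = 2.050.
True area = apparent / (areal scale) = 74200 / 2.050 ≈ 36200 km².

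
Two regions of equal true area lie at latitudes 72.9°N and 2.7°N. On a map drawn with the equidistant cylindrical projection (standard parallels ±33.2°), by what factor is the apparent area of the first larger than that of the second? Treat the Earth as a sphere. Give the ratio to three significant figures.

3.40

The equidistant cylindrical projection with φ₀ = 33.2° has h = 1 (meridians true) and k = cos φ₀ / cos φ along parallels.
Areal scale at 72.9°: h·k = 1.000 × 2.846 = 2.846.
Areal scale at 2.7°: h·k = 1.000 × 0.8377 = 0.8377.
Ratio = 2.846/0.8377 ≈ 3.40.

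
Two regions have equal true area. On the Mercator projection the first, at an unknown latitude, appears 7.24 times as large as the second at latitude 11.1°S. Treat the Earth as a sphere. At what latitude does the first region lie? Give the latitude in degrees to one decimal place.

68.6°

On Mercator, (apparent₁)/(apparent₂) = sec²φ₁ / sec²φ₂ when true areas are equal.
cos²φ₂ / cos²φ₁ = 7.24  ⇒  cos φ₁ = cos 11.1° / √7.24 = 0.9813/2.691 = 0.3647.
φ₁ = arccos(0.3647) ≈ 68.6°.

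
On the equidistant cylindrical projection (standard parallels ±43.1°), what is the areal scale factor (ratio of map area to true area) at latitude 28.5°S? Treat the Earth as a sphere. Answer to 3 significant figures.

0.831

In the equirectangular projection with standard parallel φ₀ = 43.1° (x = Rλ cos φ₀, y = Rφ), meridians are true-scale (h = 1) and the parallel scale is k = cos φ₀ / cos φ.
Areal scale = h·k = 1 × cos φ₀ / cos φ; at 28.5°, h = 1.000, k = 0.8308, so h·k = 0.8308.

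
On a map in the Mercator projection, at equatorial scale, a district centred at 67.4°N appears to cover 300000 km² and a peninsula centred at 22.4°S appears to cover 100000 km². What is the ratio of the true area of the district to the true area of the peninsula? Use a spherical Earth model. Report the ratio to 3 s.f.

On Mercator the areal scale is sec²φ, so true area = apparent × cos²φ.
True area of district: 300000 × cos²(67.4°) = 300000 × 0.1477 = 44300 km².
True area of peninsula: 100000 × cos²(22.4°) = 100000 × 0.8548 = 85480 km².
Ratio = 44300 / 85480 ≈ 0.518.

0.518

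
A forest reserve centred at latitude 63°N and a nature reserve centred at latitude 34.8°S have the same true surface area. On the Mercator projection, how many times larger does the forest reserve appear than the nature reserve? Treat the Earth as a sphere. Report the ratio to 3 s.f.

3.27

Mercator is conformal with k = sec φ, so areal scale = k² = sec²φ.
At 63°: sec²(63°) = 1/0.4540² = 4.852.
At 34.8°: sec²(34.8°) = 1/0.8211² = 1.483.
Ratio = 4.852/1.483 = cos²(34.8°)/cos²(63°) ≈ 3.27.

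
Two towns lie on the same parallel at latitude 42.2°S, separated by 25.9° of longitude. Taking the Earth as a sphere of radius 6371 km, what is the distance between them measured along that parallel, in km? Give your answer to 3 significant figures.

2130 km

Arc length along a parallel = R cos φ · Δλ (with Δλ in radians).
= 6371 × cos 42.2° × (25.9° × π/180) = 6371 × 0.7408 × 0.4520 ≈ 2130 km.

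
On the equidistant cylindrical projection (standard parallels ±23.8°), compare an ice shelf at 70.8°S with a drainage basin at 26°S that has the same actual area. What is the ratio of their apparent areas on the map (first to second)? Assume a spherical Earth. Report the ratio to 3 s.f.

With standard parallel φ₀ = 23.8°, the equirectangular projection gives x = Rλ cos φ₀, y = Rφ, so h = 1 and k = cos 23.8° / cos φ.
Areal scale at 70.8°: h·k = 1.000 × 2.782 = 2.782.
Areal scale at 26°: h·k = 1.000 × 1.018 = 1.018.
Ratio = 2.782/1.018 ≈ 2.73.

2.73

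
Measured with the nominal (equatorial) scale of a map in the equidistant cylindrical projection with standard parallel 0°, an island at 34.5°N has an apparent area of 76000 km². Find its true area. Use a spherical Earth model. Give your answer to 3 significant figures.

62600 km²

For the equirectangular projection with φ₀ = 0 (plate carrée), h = 1 along meridians and k = sec φ along parallels.
Areal scale = h·k = 1 × sec φ; at 34.5°, h = 1.000, k = 1.213, so h·k = 1.213.
True area = apparent / (areal scale) = 76000 / 1.213 ≈ 62600 km².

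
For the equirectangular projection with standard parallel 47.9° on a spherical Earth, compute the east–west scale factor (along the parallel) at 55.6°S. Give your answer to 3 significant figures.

In the equirectangular projection with standard parallel φ₀ = 47.9° (x = Rλ cos φ₀, y = Rφ), meridians are true-scale (h = 1) and the parallel scale is k = cos φ₀ / cos φ.
k = cos 47.9° / cos 55.6° = 0.6704/0.5650 = 1.187.

1.19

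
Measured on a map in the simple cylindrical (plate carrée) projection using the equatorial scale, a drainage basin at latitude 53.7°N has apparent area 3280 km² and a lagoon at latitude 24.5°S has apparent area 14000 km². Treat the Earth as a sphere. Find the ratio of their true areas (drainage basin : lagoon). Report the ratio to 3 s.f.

Plate carrée has h = 1 and k = sec φ, giving areal scale sec φ; true area = (apparent area) · cos φ.
True area of drainage basin: 3280 × cos(53.7°) = 3280 × 0.5920 = 1942 km².
True area of lagoon: 14000 × cos(24.5°) = 14000 × 0.9100 = 12740 km².
Ratio = 1942 / 12740 ≈ 0.152.

0.152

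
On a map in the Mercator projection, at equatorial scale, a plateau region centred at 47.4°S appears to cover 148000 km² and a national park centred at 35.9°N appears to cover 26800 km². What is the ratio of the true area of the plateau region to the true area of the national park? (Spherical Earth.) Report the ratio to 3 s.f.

3.86

Mercator's areal exaggeration is sec²φ; hence true area = (apparent area) · cos²φ.
True area of plateau region: 148000 × cos²(47.4°) = 148000 × 0.4582 = 67810 km².
True area of national park: 26800 × cos²(35.9°) = 26800 × 0.6562 = 17590 km².
Ratio = 67810 / 17590 ≈ 3.86.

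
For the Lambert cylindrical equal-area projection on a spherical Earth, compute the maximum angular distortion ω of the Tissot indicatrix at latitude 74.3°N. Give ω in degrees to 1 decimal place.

119.4°

The Lambert cylindrical equal-area projection is the cylindrical equal-area projection with its standard parallel at the equator (φ₀ = 0). A cylindrical equal-area projection with standard parallel φ₀ has meridian scale h = cos φ / cos φ₀ and parallel scale k = cos φ₀ / cos φ (so areas are preserved, h·k = 1).
At 74.3°: h = 0.2706, k = 3.695; principal scales a = 3.695, b = 0.2706.
sin(ω/2) = (a − b)/(a + b) = 3.425/3.966 = 0.8635, so ω = 2 arcsin(0.8635) ≈ 119.4°.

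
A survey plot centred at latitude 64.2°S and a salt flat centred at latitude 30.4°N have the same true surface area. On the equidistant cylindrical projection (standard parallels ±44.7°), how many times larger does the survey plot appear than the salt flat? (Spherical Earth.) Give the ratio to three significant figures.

1.98

With standard parallel φ₀ = 44.7°, the equirectangular projection gives x = Rλ cos φ₀, y = Rφ, so h = 1 and k = cos 44.7° / cos φ.
Areal scale at 64.2°: h·k = 1.000 × 1.633 = 1.633.
Areal scale at 30.4°: h·k = 1.000 × 0.8241 = 0.8241.
Ratio = 1.633/0.8241 ≈ 1.98.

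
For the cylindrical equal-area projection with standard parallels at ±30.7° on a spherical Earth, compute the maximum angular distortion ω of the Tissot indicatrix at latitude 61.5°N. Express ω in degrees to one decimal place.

63.9°

Cylindrical equal-area (φ₀ = 30.7°): h = cos φ / cos 30.7° along meridians, k = cos 30.7° / cos φ along parallels; h·k = 1.
At 61.5°: h = 0.5549, k = 1.802; principal scales a = 1.802, b = 0.5549.
sin(ω/2) = (a − b)/(a + b) = 1.247/2.357 = 0.5291, so ω = 2 arcsin(0.5291) ≈ 63.9°.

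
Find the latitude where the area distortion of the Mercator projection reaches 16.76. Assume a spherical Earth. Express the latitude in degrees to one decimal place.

75.9°

Mercator areal scale is sec²φ.
sec²φ = 16.76  ⇒  cos²φ = 0.05967  ⇒  cos φ = 0.2443.
φ = arccos(0.2443) ≈ 75.9°.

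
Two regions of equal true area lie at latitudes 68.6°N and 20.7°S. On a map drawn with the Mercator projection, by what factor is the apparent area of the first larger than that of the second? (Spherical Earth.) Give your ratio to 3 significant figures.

6.57

On Mercator, area is exaggerated by sec²φ = 1/cos²φ.
At 68.6°: sec²(68.6°) = 1/0.3649² = 7.511.
At 20.7°: sec²(20.7°) = 1/0.9354² = 1.143.
Ratio = 7.511/1.143 = cos²(20.7°)/cos²(68.6°) ≈ 6.57.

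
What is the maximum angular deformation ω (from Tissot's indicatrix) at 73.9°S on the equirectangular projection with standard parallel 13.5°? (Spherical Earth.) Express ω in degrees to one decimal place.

The equidistant cylindrical projection with φ₀ = 13.5° has h = 1 (meridians true) and k = cos φ₀ / cos φ along parallels.
At 73.9°: h = 1.000, k = 3.506; principal scales a = 3.506, b = 1.000.
sin(ω/2) = (a − b)/(a + b) = 2.506/4.506 = 0.5562, so ω = 2 arcsin(0.5562) ≈ 67.6°.

67.6°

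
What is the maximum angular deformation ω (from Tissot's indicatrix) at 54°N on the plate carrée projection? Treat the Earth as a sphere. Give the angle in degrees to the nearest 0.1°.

In the plate carrée (x = Rλ, y = Rφ), meridians are true-scale (h = 1) and parallels are stretched by k = sec φ.
At 54°: h = 1.000, k = 1.701; principal scales a = 1.701, b = 1.000.
sin(ω/2) = (a − b)/(a + b) = 0.7013/2.701 = 0.2596, so ω = 2 arcsin(0.2596) ≈ 30.1°.

30.1°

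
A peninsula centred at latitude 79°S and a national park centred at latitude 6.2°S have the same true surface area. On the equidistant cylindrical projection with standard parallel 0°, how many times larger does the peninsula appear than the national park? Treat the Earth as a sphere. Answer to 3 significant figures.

In the plate carrée (x = Rλ, y = Rφ), meridians are true-scale (h = 1) and parallels are stretched by k = sec φ.
Areal scale at 79°: h·k = 1.000 × 5.241 = 5.241.
Areal scale at 6.2°: h·k = 1.000 × 1.006 = 1.006.
Ratio = 5.241/1.006 ≈ 5.21.

5.21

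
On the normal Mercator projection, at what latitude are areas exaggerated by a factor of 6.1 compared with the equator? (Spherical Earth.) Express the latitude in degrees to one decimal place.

Mercator areal scale is sec²φ.
sec²φ = 6.1  ⇒  cos²φ = 0.1639  ⇒  cos φ = 0.4049.
φ = arccos(0.4049) ≈ 66.1°.

66.1°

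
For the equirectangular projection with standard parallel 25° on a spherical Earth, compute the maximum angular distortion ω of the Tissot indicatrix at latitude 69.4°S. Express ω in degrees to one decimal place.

52.3°

The equidistant cylindrical projection with φ₀ = 25° has h = 1 (meridians true) and k = cos φ₀ / cos φ along parallels.
At 69.4°: h = 1.000, k = 2.576; principal scales a = 2.576, b = 1.000.
sin(ω/2) = (a − b)/(a + b) = 1.576/3.576 = 0.4407, so ω = 2 arcsin(0.4407) ≈ 52.3°.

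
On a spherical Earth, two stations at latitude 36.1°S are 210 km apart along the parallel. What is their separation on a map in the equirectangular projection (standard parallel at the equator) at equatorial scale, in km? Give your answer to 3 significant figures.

260 km

In the plate carrée (x = Rλ, y = Rφ), meridians are true-scale (h = 1) and parallels are stretched by k = sec φ.
Along the parallel, k = sec 36.1° = 1/0.8080 = 1.238.
Map distance = 210 × 1.238 ≈ 260 km.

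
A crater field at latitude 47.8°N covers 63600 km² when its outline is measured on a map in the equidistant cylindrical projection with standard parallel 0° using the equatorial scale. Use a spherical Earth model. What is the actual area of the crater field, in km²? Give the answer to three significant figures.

42700 km²

Plate carrée maps x = Rλ, y = Rφ. The meridian scale is h = 1 and the parallel scale is k = 1/cos φ = sec φ.
Areal scale = h·k = 1 × sec φ; at 47.8°, h = 1.000, k = 1.489, so h·k = 1.489.
True area = apparent / (areal scale) = 63600 / 1.489 ≈ 42700 km².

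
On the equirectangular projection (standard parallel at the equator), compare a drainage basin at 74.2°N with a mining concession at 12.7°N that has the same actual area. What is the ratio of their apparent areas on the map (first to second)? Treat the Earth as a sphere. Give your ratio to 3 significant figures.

Plate carrée maps x = Rλ, y = Rφ. The meridian scale is h = 1 and the parallel scale is k = 1/cos φ = sec φ.
Areal scale at 74.2°: h·k = 1.000 × 3.673 = 3.673.
Areal scale at 12.7°: h·k = 1.000 × 1.025 = 1.025.
Ratio = 3.673/1.025 ≈ 3.58.

3.58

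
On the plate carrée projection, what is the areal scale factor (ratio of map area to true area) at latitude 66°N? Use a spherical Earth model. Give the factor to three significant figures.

2.46

In the plate carrée (x = Rλ, y = Rφ), meridians are true-scale (h = 1) and parallels are stretched by k = sec φ.
Areal scale = h·k = 1 × sec φ; at 66°, h = 1.000, k = 2.459, so h·k = 2.459.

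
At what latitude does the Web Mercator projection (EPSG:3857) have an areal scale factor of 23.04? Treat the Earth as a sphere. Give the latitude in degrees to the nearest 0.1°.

78.0°

Mercator areal scale is sec²φ.
sec²φ = 23.04  ⇒  cos²φ = 0.04340  ⇒  cos φ = 0.2083.
φ = arccos(0.2083) ≈ 78.0°.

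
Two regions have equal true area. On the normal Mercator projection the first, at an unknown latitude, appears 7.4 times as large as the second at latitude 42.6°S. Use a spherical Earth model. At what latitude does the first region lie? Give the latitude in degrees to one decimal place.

Mercator areal scale is sec²φ, so apparent-area ratio = sec²φ₁ / sec²φ₂ = cos²φ₂ / cos²φ₁.
cos²φ₂ / cos²φ₁ = 7.4  ⇒  cos φ₁ = cos 42.6° / √7.4 = 0.7361/2.720 = 0.2706.
φ₁ = arccos(0.2706) ≈ 74.3°.

74.3°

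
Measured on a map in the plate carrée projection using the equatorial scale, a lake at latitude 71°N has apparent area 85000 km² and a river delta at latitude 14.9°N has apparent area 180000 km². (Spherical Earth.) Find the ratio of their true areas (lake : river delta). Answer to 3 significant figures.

Plate carrée has h = 1 and k = sec φ, giving areal scale sec φ; true area = (apparent area) · cos φ.
True area of lake: 85000 × cos(71°) = 85000 × 0.3256 = 27670 km².
True area of river delta: 180000 × cos(14.9°) = 180000 × 0.9664 = 173900 km².
Ratio = 27670 / 173900 ≈ 0.159.

0.159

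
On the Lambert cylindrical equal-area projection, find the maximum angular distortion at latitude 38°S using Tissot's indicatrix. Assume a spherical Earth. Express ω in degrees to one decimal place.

27.0°

The Lambert cylindrical equal-area projection is the cylindrical equal-area projection with its standard parallel at the equator (φ₀ = 0). For cylindrical equal-area with standard parallel φ₀, h = cos φ / cos φ₀ and k = cos φ₀ / cos φ, so h·k = 1.
At 38°: h = 0.7880, k = 1.269; principal scales a = 1.269, b = 0.7880.
sin(ω/2) = (a − b)/(a + b) = 0.4810/2.057 = 0.2338, so ω = 2 arcsin(0.2338) ≈ 27.0°.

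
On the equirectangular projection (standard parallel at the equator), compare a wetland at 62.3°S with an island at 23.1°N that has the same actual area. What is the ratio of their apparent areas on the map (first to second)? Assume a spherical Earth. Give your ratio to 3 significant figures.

1.98

In the plate carrée (x = Rλ, y = Rφ), meridians are true-scale (h = 1) and parallels are stretched by k = sec φ.
Areal scale at 62.3°: h·k = 1.000 × 2.151 = 2.151.
Areal scale at 23.1°: h·k = 1.000 × 1.087 = 1.087.
Ratio = 2.151/1.087 ≈ 1.98.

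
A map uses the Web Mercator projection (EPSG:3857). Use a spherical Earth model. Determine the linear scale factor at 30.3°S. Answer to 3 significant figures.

1.16

For Mercator, h = k = sec φ (a conformal cylindrical projection has a single point scale, 1/cos φ).
k = 1/cos 30.3° = 1/0.8634 = 1.158.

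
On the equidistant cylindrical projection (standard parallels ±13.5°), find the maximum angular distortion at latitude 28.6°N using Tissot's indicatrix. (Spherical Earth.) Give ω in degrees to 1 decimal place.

The equidistant cylindrical projection with φ₀ = 13.5° has h = 1 (meridians true) and k = cos φ₀ / cos φ along parallels.
At 28.6°: h = 1.000, k = 1.108; principal scales a = 1.108, b = 1.000.
sin(ω/2) = (a − b)/(a + b) = 0.1075/2.108 = 0.05101, so ω = 2 arcsin(0.05101) ≈ 5.8°.

5.8°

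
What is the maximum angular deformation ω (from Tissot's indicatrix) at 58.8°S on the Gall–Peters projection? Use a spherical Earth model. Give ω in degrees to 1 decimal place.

35.1°

Gall–Peters is a cylindrical equal-area projection with standard parallels at ±45°. For cylindrical equal-area with standard parallel φ₀, h = cos φ / cos φ₀ and k = cos φ₀ / cos φ, so h·k = 1.
At 58.8°: h = 0.7326, k = 1.365; principal scales a = 1.365, b = 0.7326.
sin(ω/2) = (a − b)/(a + b) = 0.6324/2.098 = 0.3015, so ω = 2 arcsin(0.3015) ≈ 35.1°.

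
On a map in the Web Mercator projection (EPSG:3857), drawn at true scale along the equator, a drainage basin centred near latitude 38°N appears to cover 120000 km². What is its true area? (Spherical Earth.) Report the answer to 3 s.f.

Mercator is conformal, so the point scale is isotropic: h = k = sec φ = 1/cos φ.
Areal scale = k² = sec²φ = 1/cos²(38°) = 1/0.7880² = 1.610.
True area = apparent / (areal scale) = 120000 / 1.610 ≈ 74500 km².

74500 km²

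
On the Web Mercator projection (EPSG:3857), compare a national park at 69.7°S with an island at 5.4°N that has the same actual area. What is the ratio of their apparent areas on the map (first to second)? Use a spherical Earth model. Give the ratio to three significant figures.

Mercator areal scale is sec²φ.
At 69.7°: sec²(69.7°) = 1/0.3469² = 8.308.
At 5.4°: sec²(5.4°) = 1/0.9956² = 1.009.
Ratio = 8.308/1.009 = cos²(5.4°)/cos²(69.7°) ≈ 8.23.

8.23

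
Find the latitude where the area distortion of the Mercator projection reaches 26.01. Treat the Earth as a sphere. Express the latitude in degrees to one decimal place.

Mercator areal scale is sec²φ.
sec²φ = 26.01  ⇒  cos²φ = 0.03845  ⇒  cos φ = 0.1961.
φ = arccos(0.1961) ≈ 78.7°.

78.7°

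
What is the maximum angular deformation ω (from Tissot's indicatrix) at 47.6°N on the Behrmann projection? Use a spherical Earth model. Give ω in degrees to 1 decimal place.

28.4°

The Behrmann projection is cylindrical equal-area with φ₀ = 30°. Cylindrical equal-area (φ₀ = 30°): h = cos φ / cos 30° along meridians, k = cos 30° / cos φ along parallels; h·k = 1.
At 47.6°: h = 0.7786, k = 1.284; principal scales a = 1.284, b = 0.7786.
sin(ω/2) = (a − b)/(a + b) = 0.5057/2.063 = 0.2451, so ω = 2 arcsin(0.2451) ≈ 28.4°.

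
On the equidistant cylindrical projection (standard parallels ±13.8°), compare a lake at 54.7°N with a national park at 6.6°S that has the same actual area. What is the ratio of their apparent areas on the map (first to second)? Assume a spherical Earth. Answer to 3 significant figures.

With standard parallel φ₀ = 13.8°, the equirectangular projection gives x = Rλ cos φ₀, y = Rφ, so h = 1 and k = cos 13.8° / cos φ.
Areal scale at 54.7°: h·k = 1.000 × 1.681 = 1.681.
Areal scale at 6.6°: h·k = 1.000 × 0.9776 = 0.9776.
Ratio = 1.681/0.9776 ≈ 1.72.

1.72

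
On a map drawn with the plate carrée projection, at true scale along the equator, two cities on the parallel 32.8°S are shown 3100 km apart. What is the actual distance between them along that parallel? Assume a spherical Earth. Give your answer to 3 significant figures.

Plate carrée maps x = Rλ, y = Rφ. The meridian scale is h = 1 and the parallel scale is k = 1/cos φ = sec φ.
Along the parallel at 32.8°, map distances are exaggerated by k = sec 32.8° = 1.190.
True distance = 3100 / 1.190 = 3100 × cos 32.8° ≈ 2610 km.

2610 km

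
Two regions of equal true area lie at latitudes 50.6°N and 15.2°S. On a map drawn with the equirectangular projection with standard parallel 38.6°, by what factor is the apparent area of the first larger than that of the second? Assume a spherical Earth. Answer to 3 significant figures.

1.52

With standard parallel φ₀ = 38.6°, the equirectangular projection gives x = Rλ cos φ₀, y = Rφ, so h = 1 and k = cos 38.6° / cos φ.
Areal scale at 50.6°: h·k = 1.000 × 1.231 = 1.231.
Areal scale at 15.2°: h·k = 1.000 × 0.8099 = 0.8099.
Ratio = 1.231/0.8099 ≈ 1.52.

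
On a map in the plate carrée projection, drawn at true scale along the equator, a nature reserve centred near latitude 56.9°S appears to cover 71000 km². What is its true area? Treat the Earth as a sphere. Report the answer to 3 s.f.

38800 km²

In the plate carrée (x = Rλ, y = Rφ), meridians are true-scale (h = 1) and parallels are stretched by k = sec φ.
Areal scale = h·k = 1 × sec φ; at 56.9°, h = 1.000, k = 1.831, so h·k = 1.831.
True area = apparent / (areal scale) = 71000 / 1.831 ≈ 38800 km².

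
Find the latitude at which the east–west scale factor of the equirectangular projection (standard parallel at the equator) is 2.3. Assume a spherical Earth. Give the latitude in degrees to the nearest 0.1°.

64.2°

Plate carrée: h = 1, k = sec φ along parallels.
sec φ = 2.3  ⇒  cos φ = 0.4348  ⇒  φ ≈ 64.2°.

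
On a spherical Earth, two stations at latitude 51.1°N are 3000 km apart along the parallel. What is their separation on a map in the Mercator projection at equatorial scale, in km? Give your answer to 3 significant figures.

4780 km

For Mercator, h = k = sec φ (a conformal cylindrical projection has a single point scale, 1/cos φ).
Along the parallel, k = sec 51.1° = 1/0.6280 = 1.592.
Map distance = 3000 × 1.592 ≈ 4780 km.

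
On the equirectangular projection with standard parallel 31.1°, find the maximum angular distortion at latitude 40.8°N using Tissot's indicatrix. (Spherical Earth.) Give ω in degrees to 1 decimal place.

In the equirectangular projection with standard parallel φ₀ = 31.1° (x = Rλ cos φ₀, y = Rφ), meridians are true-scale (h = 1) and the parallel scale is k = cos φ₀ / cos φ.
At 40.8°: h = 1.000, k = 1.131; principal scales a = 1.131, b = 1.000.
sin(ω/2) = (a − b)/(a + b) = 0.1311/2.131 = 0.06153, so ω = 2 arcsin(0.06153) ≈ 7.1°.

7.1°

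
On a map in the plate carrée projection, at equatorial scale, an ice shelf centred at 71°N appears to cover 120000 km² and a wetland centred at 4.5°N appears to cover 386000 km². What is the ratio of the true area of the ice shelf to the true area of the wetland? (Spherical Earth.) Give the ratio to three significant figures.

On the plate carrée, areal scale = h·k = 1 × sec φ, so true area = apparent × cos φ.
True area of ice shelf: 120000 × cos(71°) = 120000 × 0.3256 = 39070 km².
True area of wetland: 386000 × cos(4.5°) = 386000 × 0.9969 = 384800 km².
Ratio = 39070 / 384800 ≈ 0.102.

0.102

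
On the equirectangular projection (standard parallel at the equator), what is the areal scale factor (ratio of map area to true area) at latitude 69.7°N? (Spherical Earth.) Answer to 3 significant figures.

In the plate carrée (x = Rλ, y = Rφ), meridians are true-scale (h = 1) and parallels are stretched by k = sec φ.
Areal scale = h·k = 1 × sec φ; at 69.7°, h = 1.000, k = 2.882, so h·k = 2.882.

2.88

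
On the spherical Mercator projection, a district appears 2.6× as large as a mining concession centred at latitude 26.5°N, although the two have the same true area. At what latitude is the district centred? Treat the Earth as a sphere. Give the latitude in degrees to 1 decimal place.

56.3°

On Mercator, (apparent₁)/(apparent₂) = sec²φ₁ / sec²φ₂ when true areas are equal.
cos²φ₂ / cos²φ₁ = 2.6  ⇒  cos φ₁ = cos 26.5° / √2.6 = 0.8949/1.612 = 0.5550.
φ₁ = arccos(0.5550) ≈ 56.3°.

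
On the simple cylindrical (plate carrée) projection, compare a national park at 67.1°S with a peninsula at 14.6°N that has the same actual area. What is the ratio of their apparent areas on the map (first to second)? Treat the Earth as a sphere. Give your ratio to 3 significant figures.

For the equirectangular projection with φ₀ = 0 (plate carrée), h = 1 along meridians and k = sec φ along parallels.
Areal scale at 67.1°: h·k = 1.000 × 2.570 = 2.570.
Areal scale at 14.6°: h·k = 1.000 × 1.033 = 1.033.
Ratio = 2.570/1.033 ≈ 2.49.

2.49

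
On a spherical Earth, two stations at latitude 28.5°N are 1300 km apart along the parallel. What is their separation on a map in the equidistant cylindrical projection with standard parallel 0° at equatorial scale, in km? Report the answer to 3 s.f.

In the plate carrée (x = Rλ, y = Rφ), meridians are true-scale (h = 1) and parallels are stretched by k = sec φ.
Along the parallel, k = sec 28.5° = 1/0.8788 = 1.138.
Map distance = 1300 × 1.138 ≈ 1480 km.

1480 km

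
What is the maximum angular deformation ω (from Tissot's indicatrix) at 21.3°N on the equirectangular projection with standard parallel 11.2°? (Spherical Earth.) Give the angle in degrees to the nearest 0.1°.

The equidistant cylindrical projection with φ₀ = 11.2° has h = 1 (meridians true) and k = cos φ₀ / cos φ along parallels.
At 21.3°: h = 1.000, k = 1.053; principal scales a = 1.053, b = 1.000.
sin(ω/2) = (a − b)/(a + b) = 0.05288/2.053 = 0.02576, so ω = 2 arcsin(0.02576) ≈ 3.0°.

3.0°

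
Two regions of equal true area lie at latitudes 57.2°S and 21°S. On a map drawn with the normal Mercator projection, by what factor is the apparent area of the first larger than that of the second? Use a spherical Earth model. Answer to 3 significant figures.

2.97

Mercator areal scale is sec²φ.
At 57.2°: sec²(57.2°) = 1/0.5417² = 3.408.
At 21°: sec²(21°) = 1/0.9336² = 1.147.
Ratio = 3.408/1.147 = cos²(21°)/cos²(57.2°) ≈ 2.97.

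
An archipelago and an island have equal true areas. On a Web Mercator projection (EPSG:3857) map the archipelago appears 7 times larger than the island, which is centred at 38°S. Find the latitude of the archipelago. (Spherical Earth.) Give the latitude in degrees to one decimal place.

On Mercator, (apparent₁)/(apparent₂) = sec²φ₁ / sec²φ₂ when true areas are equal.
cos²φ₂ / cos²φ₁ = 7  ⇒  cos φ₁ = cos 38° / √7 = 0.7880/2.646 = 0.2978.
φ₁ = arccos(0.2978) ≈ 72.7°.

72.7°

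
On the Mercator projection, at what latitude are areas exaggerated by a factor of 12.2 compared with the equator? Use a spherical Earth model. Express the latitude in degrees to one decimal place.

Mercator areal scale is sec²φ.
sec²φ = 12.2  ⇒  cos²φ = 0.08197  ⇒  cos φ = 0.2863.
φ = arccos(0.2863) ≈ 73.4°.

73.4°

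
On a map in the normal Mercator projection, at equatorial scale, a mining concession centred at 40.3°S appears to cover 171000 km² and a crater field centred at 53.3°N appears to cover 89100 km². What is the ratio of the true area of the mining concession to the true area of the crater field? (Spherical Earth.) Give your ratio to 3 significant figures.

Since Mercator area scale is 1/cos²φ, the true area equals the apparent area multiplied by cos²φ.
True area of mining concession: 171000 × cos²(40.3°) = 171000 × 0.5817 = 99460 km².
True area of crater field: 89100 × cos²(53.3°) = 89100 × 0.3572 = 31820 km².
Ratio = 99460 / 31820 ≈ 3.13.

3.13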